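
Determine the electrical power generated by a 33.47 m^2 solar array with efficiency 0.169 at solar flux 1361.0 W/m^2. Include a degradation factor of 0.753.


P = area * eta * S * degradation
P = 33.47 * 0.169 * 1361.0 * 0.753
P = 5796.8961 W

5796.8961 W


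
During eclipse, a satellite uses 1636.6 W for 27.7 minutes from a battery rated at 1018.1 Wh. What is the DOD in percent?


E_used = P * t / 60 = 1636.6 * 27.7 / 60 = 755.5637 Wh
DOD = E_used / E_total * 100 = 755.5637 / 1018.1 * 100
DOD = 74.2131 %

74.2131 %


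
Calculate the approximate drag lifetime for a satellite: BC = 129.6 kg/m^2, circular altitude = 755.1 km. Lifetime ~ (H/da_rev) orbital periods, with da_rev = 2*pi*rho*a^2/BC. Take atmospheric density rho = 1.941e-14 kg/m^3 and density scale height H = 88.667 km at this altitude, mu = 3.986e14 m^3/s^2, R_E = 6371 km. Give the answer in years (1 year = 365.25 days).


a = R_E + alt = 7126.1000 km = 7.1261e+06 m
da_rev = 2*pi*rho*a^2/BC = 2*pi*1.941e-14*(7.1261e+06)^2/129.6 = 0.0477863904 m per revolution
N = H/da_rev = 88667.0000 m / 0.0477863904 m = 1.8554865e+06 revolutions
P = 2*pi*sqrt(a^3/mu) = 5986.7220 s
lifetime = N*P = 1.8554865e+06 * 5986.7220 = 1.1108282e+10 s = 128568.0730 days
years = 128568.0730 / 365.25 = 352.0002 years

352.0002 years


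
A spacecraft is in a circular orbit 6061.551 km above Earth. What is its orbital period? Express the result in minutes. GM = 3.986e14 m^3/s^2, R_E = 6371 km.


r = 12432.5510 km = 1.2432551e+07 m
T = 2*pi*sqrt(r^3/mu) = 2*pi*sqrt(1.9216786e+21 / 3.986e14)
T = 13795.9495 s = 229.9325 min

229.9325 minutes


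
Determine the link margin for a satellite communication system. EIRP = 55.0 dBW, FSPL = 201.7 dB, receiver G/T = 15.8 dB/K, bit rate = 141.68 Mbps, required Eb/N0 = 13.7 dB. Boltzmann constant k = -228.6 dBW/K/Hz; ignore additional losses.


C/N0 = EIRP - FSPL + G/T - k = 55.0 - 201.7 + 15.8 - (-228.6)
C/N0 = 97.7000 dB-Hz
R_b = 141.68 Mbps = 1.4168e+08 bps -> 10*log10(R_b) = 81.5131 dB-Hz
Eb/N0 = C/N0 - 10*log10(R_b) = 97.7000 - 81.5131 = 16.1869 dB
Margin = Eb/N0 - Eb/N0_req = 16.1869 - 13.7 = 2.4869 dB (link closes)

2.4869 dB


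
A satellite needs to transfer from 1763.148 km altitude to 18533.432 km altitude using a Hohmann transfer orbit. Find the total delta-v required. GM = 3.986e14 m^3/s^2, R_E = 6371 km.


r1 = 8134.1480 km = 8.134148e+06 m
r2 = 24904.4320 km = 2.4904432e+07 m
dv1 = sqrt(mu/r1)*(sqrt(2*r2/(r1+r2)) - 1) = 1594.9504 m/s
dv2 = sqrt(mu/r2)*(1 - sqrt(2*r1/(r1+r2))) = 1193.3359 m/s
total dv = |dv1| + |dv2| = 1594.9504 + 1193.3359 = 2788.2863 m/s = 2.7883 km/s

2.7883 km/s


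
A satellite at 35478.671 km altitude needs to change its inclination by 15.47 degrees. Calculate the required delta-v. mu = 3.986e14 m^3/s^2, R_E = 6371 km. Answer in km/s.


r = 41849.6710 km = 4.1849671e+07 m
V = sqrt(mu/r) = 3086.1897 m/s
di = 15.47 deg = 0.2700024 rad
dV = 2*V*sin(di/2) = 2*3086.1897*sin(0.1350012)
dV = 830.7499 m/s = 0.8307499 km/s

0.8307 km/s


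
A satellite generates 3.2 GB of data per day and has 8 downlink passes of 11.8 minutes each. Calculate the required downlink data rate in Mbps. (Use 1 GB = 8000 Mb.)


total contact time = 8 * 11.8 * 60 = 5664.0000 s
data = 3.2 GB = 25600.0000 Mb
rate = 25600.0000 / 5664.0000 = 4.5198 Mbps

4.5198 Mbps


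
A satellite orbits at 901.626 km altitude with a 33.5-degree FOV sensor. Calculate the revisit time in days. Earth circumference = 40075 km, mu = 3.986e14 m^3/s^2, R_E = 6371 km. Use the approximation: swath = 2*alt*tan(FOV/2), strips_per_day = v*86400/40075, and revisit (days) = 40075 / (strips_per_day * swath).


swath = 2*901.626*tan(0.2923426) = 542.7173 km
v = sqrt(mu/r) = 7403.2603 m/s = 7.4033 km/s
strips/day = v*86400/40075 = 7.4033*86400/40075 = 15.9611
coverage/day = strips * swath = 15.9611 * 542.7173 = 8662.3726 km
revisit = 40075 / 8662.3726 = 4.6263 days

4.6263 days


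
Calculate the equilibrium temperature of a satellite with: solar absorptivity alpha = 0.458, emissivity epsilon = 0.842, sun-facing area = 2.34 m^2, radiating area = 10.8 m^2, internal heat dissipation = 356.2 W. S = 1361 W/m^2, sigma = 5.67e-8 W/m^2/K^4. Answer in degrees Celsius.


Numerator = alpha*S*A_sun + Q_int = 0.458*1361*2.34 + 356.2 = 1814.8109 W
Denominator = eps*sigma*A_rad = 0.842*5.67e-8*10.8 = 5.1560712e-07 W/K^4
T^4 = 3.5197554e+09 K^4
T = 243.5724 K = -29.5776 C

-29.5776 degrees Celsius


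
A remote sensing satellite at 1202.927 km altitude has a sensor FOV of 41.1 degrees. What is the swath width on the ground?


FOV = 41.1 deg = 0.7173303 rad
swath = 2 * alt * tan(FOV/2) = 2 * 1202.927 * tan(0.3586652)
swath = 2 * 1202.927 * 0.3748797
swath = 901.9057 km

901.9057 km


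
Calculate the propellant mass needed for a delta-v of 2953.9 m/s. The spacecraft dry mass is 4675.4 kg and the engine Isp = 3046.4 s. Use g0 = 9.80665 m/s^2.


ve = Isp * g0 = 3046.4 * 9.80665 = 29874.978560 m/s
mass ratio = exp(dv/ve) = exp(2953.9/29874.978560) = 1.10392872
m_prop = m_dry * (mr - 1) = 4675.4 * (1.10392872 - 1)
m_prop = 485.9084 kg

485.9084 kg


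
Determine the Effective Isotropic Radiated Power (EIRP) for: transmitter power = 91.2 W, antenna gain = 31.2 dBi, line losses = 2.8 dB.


Pt = 91.2 W = 19.5999 dBW
EIRP = Pt_dBW + Gt - losses = 19.5999 + 31.2 - 2.8 = 47.9999 dBW

47.9999 dBW


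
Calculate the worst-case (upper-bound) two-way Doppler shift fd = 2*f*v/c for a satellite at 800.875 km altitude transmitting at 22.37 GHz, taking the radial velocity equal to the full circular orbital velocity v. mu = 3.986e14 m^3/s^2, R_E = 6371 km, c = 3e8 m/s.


r = 7.171875e+06 m
v = sqrt(mu/r) = 7455.0797 m/s (worst-case radial velocity)
f = 22.37 GHz = 2.237e+10 Hz
fd = 2*f*v/c = 2*2.237e+10*7455.0797/3.0e+08
fd = 1.1118009e+06 Hz

1.1118e+06 Hz


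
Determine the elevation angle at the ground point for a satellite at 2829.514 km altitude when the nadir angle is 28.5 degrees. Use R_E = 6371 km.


r = R_E + alt = 9200.5140 km
Law of sines in the satellite / Earth-center / ground-point triangle:
  sin(nadir)/R_E = sin(90 + el)/r  =>  cos(el) = (r/R_E)*sin(nadir)
cos(el) = (9200.5140 / 6371.0000) * sin(28.5 deg) = 0.6890764
el = arccos(0.6890764) = 46.4430 deg
(Earth-central angle = 90 - nadir - el = 15.0570 deg)

46.4430 degrees


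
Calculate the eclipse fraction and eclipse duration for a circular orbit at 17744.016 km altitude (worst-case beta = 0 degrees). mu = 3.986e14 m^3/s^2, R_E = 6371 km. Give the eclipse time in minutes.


r = 24115.0160 km
T = 621.1426 min
Eclipse fraction = arcsin(R_E/r)/pi = arcsin(6371.0000/24115.0160)/pi
= arcsin(0.2641922)/pi = 0.08510534
Eclipse duration = 0.08510534 * 621.1426 = 52.8625 min

52.8625 minutes


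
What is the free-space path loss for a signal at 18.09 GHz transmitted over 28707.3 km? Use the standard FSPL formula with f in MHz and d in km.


f = 18.09 GHz = 18090.0000 MHz
d = 28707.3 km
FSPL = 32.44 + 20*log10(18090.0000) + 20*log10(28707.3)
FSPL = 32.44 + 85.1488 + 89.1598
FSPL = 206.7486 dB

206.7486 dB


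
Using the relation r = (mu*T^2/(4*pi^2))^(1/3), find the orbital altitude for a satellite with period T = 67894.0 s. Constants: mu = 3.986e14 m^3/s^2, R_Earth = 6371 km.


T = 67894.0 s
r = (mu*T^2/(4*pi^2))^(1/3) = (3.986e14 * 67894.0^2 / (4*pi^2))^(1/3)
r = 3.5970526e+07 m = 35970.5256 km
alt = r - R_E = 35970.5256 - 6371 = 29599.5256 km

29599.5256 km


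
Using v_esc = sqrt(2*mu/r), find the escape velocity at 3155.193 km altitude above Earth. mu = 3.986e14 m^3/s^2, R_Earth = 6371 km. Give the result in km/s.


r = 6371.0 + 3155.193 = 9526.1930 km = 9.526193e+06 m
v_esc = sqrt(2*mu/r) = sqrt(2*3.986e14 / 9.526193e+06)
v_esc = 9147.9537 m/s = 9.1480 km/s

9.1480 km/s


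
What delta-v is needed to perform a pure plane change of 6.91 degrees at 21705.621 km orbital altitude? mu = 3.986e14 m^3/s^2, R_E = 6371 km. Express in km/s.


r = 28076.6210 km = 2.8076621e+07 m
V = sqrt(mu/r) = 3767.8728 m/s
di = 6.91 deg = 0.1206023 rad
dV = 2*V*sin(di/2) = 2*3767.8728*sin(0.06030113)
dV = 454.1386 m/s = 0.4541386 km/s

0.4541 km/s


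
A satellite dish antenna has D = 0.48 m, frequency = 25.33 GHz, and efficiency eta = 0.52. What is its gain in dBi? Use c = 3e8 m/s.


lambda = c/f = 3e8 / 2.533e+10 = 0.01184366 m
G = eta*(pi*D/lambda)^2 = 0.52*(pi*0.48/0.01184366)^2
G = 8429.7255 (linear)
G = 10*log10(8429.7255) = 39.2581 dBi

39.2581 dBi


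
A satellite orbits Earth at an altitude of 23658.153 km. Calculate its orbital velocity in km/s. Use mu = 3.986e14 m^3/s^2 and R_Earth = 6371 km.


r = R_E + alt = 6371.0 + 23658.153 = 30029.1530 km = 3.0029153e+07 m
v = sqrt(mu/r) = sqrt(3.986e14 / 3.0029153e+07) = 3643.3182 m/s = 3.6433 km/s

3.6433 km/s


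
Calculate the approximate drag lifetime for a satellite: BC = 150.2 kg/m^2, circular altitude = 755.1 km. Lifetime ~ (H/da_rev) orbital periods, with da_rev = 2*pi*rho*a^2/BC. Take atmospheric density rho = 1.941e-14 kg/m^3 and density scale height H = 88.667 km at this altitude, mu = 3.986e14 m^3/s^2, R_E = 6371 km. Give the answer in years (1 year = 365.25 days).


a = R_E + alt = 7126.1000 km = 7.1261e+06 m
da_rev = 2*pi*rho*a^2/BC = 2*pi*1.941e-14*(7.1261e+06)^2/150.2 = 0.0412324647 m per revolution
N = H/da_rev = 88667.0000 m / 0.0412324647 m = 2.1504172e+06 revolutions
P = 2*pi*sqrt(a^3/mu) = 5986.7220 s
lifetime = N*P = 2.1504172e+06 * 5986.7220 = 1.287395e+10 s = 149004.0476 days
years = 149004.0476 / 365.25 = 407.9508 years

407.9508 years


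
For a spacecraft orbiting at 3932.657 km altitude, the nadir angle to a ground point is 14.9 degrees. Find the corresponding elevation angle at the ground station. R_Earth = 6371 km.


r = R_E + alt = 10303.6570 km
Law of sines in the satellite / Earth-center / ground-point triangle:
  sin(nadir)/R_E = sin(90 + el)/r  =>  cos(el) = (r/R_E)*sin(nadir)
cos(el) = (10303.6570 / 6371.0000) * sin(14.9 deg) = 0.4158544
el = arccos(0.4158544) = 65.4269 deg
(Earth-central angle = 90 - nadir - el = 9.6731 deg)

65.4269 degrees


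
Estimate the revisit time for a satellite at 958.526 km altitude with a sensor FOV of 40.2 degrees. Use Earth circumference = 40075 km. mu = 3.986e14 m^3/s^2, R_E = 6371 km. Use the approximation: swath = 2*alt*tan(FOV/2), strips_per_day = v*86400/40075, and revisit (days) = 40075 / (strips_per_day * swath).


swath = 2*958.526*tan(0.3508112) = 701.5414 km
v = sqrt(mu/r) = 7374.4681 m/s = 7.3745 km/s
strips/day = v*86400/40075 = 7.3745*86400/40075 = 15.8990
coverage/day = strips * swath = 15.8990 * 701.5414 = 11153.8352 km
revisit = 40075 / 11153.8352 = 3.5929 days

3.5929 days


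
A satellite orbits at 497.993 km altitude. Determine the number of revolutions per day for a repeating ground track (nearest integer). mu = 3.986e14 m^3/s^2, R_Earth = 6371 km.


r = 6.868993e+06 m
T = 2*pi*sqrt(r^3/mu) = 5665.6642 s = 94.4277 min
revs/day = 1440 / 94.4277 = 15.2498
Rounded: 15 revolutions per day

15 revolutions per day


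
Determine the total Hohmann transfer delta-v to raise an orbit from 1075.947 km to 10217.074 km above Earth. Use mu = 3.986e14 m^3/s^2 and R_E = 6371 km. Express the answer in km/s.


r1 = 7446.9470 km = 7.446947e+06 m
r2 = 16588.0740 km = 1.6588074e+07 m
dv1 = sqrt(mu/r1)*(sqrt(2*r2/(r1+r2)) - 1) = 1279.3841 m/s
dv2 = sqrt(mu/r2)*(1 - sqrt(2*r1/(r1+r2))) = 1043.1678 m/s
total dv = |dv1| + |dv2| = 1279.3841 + 1043.1678 = 2322.5519 m/s = 2.3226 km/s

2.3226 km/s


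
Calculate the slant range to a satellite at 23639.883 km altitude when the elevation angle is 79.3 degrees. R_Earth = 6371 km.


h = 23639.883 km, el = 79.3 deg
d = -R_E*sin(el) + sqrt((R_E*sin(el))^2 + 2*R_E*h + h^2)
d = -6371.0000*sin(1.3840) + sqrt((6371.0000*0.9826128)^2 + 2*6371.0000*23639.883 + 23639.883^2)
d = 23727.3361 km

23727.3361 km


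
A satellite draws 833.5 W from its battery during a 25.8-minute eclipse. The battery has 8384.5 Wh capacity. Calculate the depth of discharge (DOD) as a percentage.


E_used = P * t / 60 = 833.5 * 25.8 / 60 = 358.4050 Wh
DOD = E_used / E_total * 100 = 358.4050 / 8384.5 * 100
DOD = 4.2746 %

4.2746 %


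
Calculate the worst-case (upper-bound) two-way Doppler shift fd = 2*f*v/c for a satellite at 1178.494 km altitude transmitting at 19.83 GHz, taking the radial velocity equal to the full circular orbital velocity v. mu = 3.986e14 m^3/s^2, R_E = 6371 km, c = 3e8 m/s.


r = 7.549494e+06 m
v = sqrt(mu/r) = 7266.2398 m/s (worst-case radial velocity)
f = 19.83 GHz = 1.983e+10 Hz
fd = 2*f*v/c = 2*1.983e+10*7266.2398/3.0e+08
fd = 960596.8987 Hz

960596.8987 Hz


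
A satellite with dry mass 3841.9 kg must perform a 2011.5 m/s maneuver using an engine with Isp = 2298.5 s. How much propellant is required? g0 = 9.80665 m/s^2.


ve = Isp * g0 = 2298.5 * 9.80665 = 22540.585025 m/s
mass ratio = exp(dv/ve) = exp(2011.5/22540.585025) = 1.09334197
m_prop = m_dry * (mr - 1) = 3841.9 * (1.09334197 - 1)
m_prop = 358.6105 kg

358.6105 kg


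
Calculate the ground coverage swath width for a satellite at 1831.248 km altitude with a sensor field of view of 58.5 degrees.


FOV = 58.5 deg = 1.0210 rad
swath = 2 * alt * tan(FOV/2) = 2 * 1831.248 * tan(0.5105088)
swath = 2 * 1831.248 * 0.5600269
swath = 2051.0963 km

2051.0963 km


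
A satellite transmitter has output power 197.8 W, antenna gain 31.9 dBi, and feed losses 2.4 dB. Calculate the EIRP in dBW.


Pt = 197.8 W = 22.9623 dBW
EIRP = Pt_dBW + Gt - losses = 22.9623 + 31.9 - 2.4 = 52.4623 dBW

52.4623 dBW


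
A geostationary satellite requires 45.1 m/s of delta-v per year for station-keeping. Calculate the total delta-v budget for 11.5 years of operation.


dV = rate * years = 45.1 * 11.5
dV = 518.6500 m/s

518.6500 m/s


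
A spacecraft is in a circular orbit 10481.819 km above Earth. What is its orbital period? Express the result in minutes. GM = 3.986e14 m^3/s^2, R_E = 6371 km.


r = 16852.8190 km = 1.6852819e+07 m
T = 2*pi*sqrt(r^3/mu) = 2*pi*sqrt(4.7864957e+21 / 3.986e14)
T = 21773.0894 s = 362.8848 min

362.8848 minutes


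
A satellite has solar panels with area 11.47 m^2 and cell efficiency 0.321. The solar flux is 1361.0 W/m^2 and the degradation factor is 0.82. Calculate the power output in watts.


P = area * eta * S * degradation
P = 11.47 * 0.321 * 1361.0 * 0.82
P = 4109.0406 W

4109.0406 W


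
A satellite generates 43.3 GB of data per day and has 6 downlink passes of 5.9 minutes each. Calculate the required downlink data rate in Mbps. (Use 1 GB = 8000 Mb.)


total contact time = 6 * 5.9 * 60 = 2124.0000 s
data = 43.3 GB = 346400.0000 Mb
rate = 346400.0000 / 2124.0000 = 163.0885 Mbps

163.0885 Mbps


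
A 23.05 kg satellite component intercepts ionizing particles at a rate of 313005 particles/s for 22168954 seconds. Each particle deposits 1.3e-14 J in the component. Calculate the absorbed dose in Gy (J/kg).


Total energy deposited = rate * time * E_per
  = 313005 * 22168954 * 1.3e-14 = 0.09020691 J
Dose = E_total / mass = 0.09020691 / 23.05
Dose = 0.003913532 Gy

0.0039 Gy


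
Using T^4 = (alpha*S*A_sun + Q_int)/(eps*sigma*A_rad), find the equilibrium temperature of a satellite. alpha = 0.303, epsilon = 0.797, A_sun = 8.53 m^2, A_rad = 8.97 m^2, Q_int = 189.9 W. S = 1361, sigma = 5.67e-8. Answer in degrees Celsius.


Numerator = alpha*S*A_sun + Q_int = 0.303*1361*8.53 + 189.9 = 3707.5270 W
Denominator = eps*sigma*A_rad = 0.797*5.67e-8*8.97 = 4.053534e-07 W/K^4
T^4 = 9.1464065e+09 K^4
T = 309.2521 K = 36.1021 C

36.1021 degrees Celsius


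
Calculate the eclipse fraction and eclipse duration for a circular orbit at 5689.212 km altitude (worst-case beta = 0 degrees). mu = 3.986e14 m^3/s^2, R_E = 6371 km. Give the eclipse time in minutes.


r = 12060.2120 km
T = 219.6809 min
Eclipse fraction = arcsin(R_E/r)/pi = arcsin(6371.0000/12060.2120)/pi
= arcsin(0.528266)/pi = 0.1771576
Eclipse duration = 0.1771576 * 219.6809 = 38.9182 min

38.9182 minutes


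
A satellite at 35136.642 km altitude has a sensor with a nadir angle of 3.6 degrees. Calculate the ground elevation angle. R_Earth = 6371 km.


r = R_E + alt = 41507.6420 km
Law of sines in the satellite / Earth-center / ground-point triangle:
  sin(nadir)/R_E = sin(90 + el)/r  =>  cos(el) = (r/R_E)*sin(nadir)
cos(el) = (41507.6420 / 6371.0000) * sin(3.6 deg) = 0.4090859
el = arccos(0.4090859) = 65.8526 deg
(Earth-central angle = 90 - nadir - el = 20.5474 deg)

65.8526 degrees


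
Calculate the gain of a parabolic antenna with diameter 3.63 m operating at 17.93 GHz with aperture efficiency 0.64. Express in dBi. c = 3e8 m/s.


lambda = c/f = 3e8 / 1.793e+10 = 0.01673173 m
G = eta*(pi*D/lambda)^2 = 0.64*(pi*3.63/0.01673173)^2
G = 297311.0421 (linear)
G = 10*log10(297311.0421) = 54.7321 dBi

54.7321 dBi


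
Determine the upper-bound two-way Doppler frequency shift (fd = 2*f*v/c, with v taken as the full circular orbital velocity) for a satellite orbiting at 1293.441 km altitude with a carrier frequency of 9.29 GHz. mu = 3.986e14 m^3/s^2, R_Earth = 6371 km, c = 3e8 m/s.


r = 7.664441e+06 m
v = sqrt(mu/r) = 7211.5464 m/s (worst-case radial velocity)
f = 9.29 GHz = 9.29e+09 Hz
fd = 2*f*v/c = 2*9.29e+09*7211.5464/3.0e+08
fd = 446635.1094 Hz

446635.1094 Hz


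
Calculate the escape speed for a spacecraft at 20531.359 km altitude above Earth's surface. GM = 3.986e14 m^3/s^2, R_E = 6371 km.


r = 6371.0 + 20531.359 = 26902.3590 km = 2.6902359e+07 m
v_esc = sqrt(2*mu/r) = sqrt(2*3.986e14 / 2.6902359e+07)
v_esc = 5443.6283 m/s = 5.4436 km/s

5.4436 km/s


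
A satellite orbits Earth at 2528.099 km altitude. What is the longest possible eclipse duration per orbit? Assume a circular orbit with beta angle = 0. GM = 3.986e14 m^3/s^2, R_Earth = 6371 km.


r = 8899.0990 km
T = 139.2448 min
Eclipse fraction = arcsin(R_E/r)/pi = arcsin(6371.0000/8899.0990)/pi
= arcsin(0.7159152)/pi = 0.2539903
Eclipse duration = 0.2539903 * 139.2448 = 35.3668 min

35.3668 minutes


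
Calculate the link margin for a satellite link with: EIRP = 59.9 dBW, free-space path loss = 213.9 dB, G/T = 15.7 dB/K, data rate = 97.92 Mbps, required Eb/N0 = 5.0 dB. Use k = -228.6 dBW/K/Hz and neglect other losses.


C/N0 = EIRP - FSPL + G/T - k = 59.9 - 213.9 + 15.7 - (-228.6)
C/N0 = 90.3000 dB-Hz
R_b = 97.92 Mbps = 9.792e+07 bps -> 10*log10(R_b) = 79.9087 dB-Hz
Eb/N0 = C/N0 - 10*log10(R_b) = 90.3000 - 79.9087 = 10.3913 dB
Margin = Eb/N0 - Eb/N0_req = 10.3913 - 5.0 = 5.3913 dB (link closes)

5.3913 dB


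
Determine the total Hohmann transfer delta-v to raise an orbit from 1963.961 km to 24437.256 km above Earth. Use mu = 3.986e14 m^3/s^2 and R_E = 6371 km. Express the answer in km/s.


r1 = 8334.9610 km = 8.334961e+06 m
r2 = 30808.2560 km = 3.0808256e+07 m
dv1 = sqrt(mu/r1)*(sqrt(2*r2/(r1+r2)) - 1) = 1760.9590 m/s
dv2 = sqrt(mu/r2)*(1 - sqrt(2*r1/(r1+r2))) = 1249.6286 m/s
total dv = |dv1| + |dv2| = 1760.9590 + 1249.6286 = 3010.5876 m/s = 3.0106 km/s

3.0106 km/s


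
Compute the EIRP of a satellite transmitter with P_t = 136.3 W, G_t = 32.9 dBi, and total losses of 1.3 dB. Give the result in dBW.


Pt = 136.3 W = 21.3450 dBW
EIRP = Pt_dBW + Gt - losses = 21.3450 + 32.9 - 1.3 = 52.9450 dBW

52.9450 dBW


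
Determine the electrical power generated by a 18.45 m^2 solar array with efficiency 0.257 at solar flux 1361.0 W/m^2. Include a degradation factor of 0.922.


P = area * eta * S * degradation
P = 18.45 * 0.257 * 1361.0 * 0.922
P = 5950.0216 W

5950.0216 W


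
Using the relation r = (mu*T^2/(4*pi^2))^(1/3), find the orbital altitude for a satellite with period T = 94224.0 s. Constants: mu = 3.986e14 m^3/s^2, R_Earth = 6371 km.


T = 94224.0 s
r = (mu*T^2/(4*pi^2))^(1/3) = (3.986e14 * 94224.0^2 / (4*pi^2))^(1/3)
r = 4.4754174e+07 m = 44754.1738 km
alt = r - R_E = 44754.1738 - 6371 = 38383.1738 km

38383.1738 km


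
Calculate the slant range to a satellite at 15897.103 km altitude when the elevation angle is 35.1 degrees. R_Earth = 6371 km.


h = 15897.103 km, el = 35.1 deg
d = -R_E*sin(el) + sqrt((R_E*sin(el))^2 + 2*R_E*h + h^2)
d = -6371.0000*sin(0.6126106) + sqrt((6371.0000*0.5750053)^2 + 2*6371.0000*15897.103 + 15897.103^2)
d = 17986.0980 km

17986.0980 km


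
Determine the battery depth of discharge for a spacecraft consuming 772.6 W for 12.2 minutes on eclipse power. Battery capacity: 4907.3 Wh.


E_used = P * t / 60 = 772.6 * 12.2 / 60 = 157.0953 Wh
DOD = E_used / E_total * 100 = 157.0953 / 4907.3 * 100
DOD = 3.2013 %

3.2013 %


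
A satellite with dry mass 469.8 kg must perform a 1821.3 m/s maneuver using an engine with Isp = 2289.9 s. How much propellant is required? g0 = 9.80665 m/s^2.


ve = Isp * g0 = 2289.9 * 9.80665 = 22456.247835 m/s
mass ratio = exp(dv/ve) = exp(1821.3/22456.247835) = 1.08448409
m_prop = m_dry * (mr - 1) = 469.8 * (1.08448409 - 1)
m_prop = 39.6906 kg

39.6906 kg


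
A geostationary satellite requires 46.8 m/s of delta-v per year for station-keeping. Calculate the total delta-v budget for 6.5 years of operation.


dV = rate * years = 46.8 * 6.5
dV = 304.2000 m/s

304.2000 m/s


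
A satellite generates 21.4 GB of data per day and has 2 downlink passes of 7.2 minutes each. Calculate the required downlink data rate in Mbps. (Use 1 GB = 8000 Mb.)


total contact time = 2 * 7.2 * 60 = 864.0000 s
data = 21.4 GB = 171200.0000 Mb
rate = 171200.0000 / 864.0000 = 198.1481 Mbps

198.1481 Mbps


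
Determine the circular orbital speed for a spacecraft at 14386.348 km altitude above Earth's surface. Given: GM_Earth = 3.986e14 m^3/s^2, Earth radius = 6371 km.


r = R_E + alt = 6371.0 + 14386.348 = 20757.3480 km = 2.0757348e+07 m
v = sqrt(mu/r) = sqrt(3.986e14 / 2.0757348e+07) = 4382.1043 m/s = 4.3821 km/s

4.3821 km/s


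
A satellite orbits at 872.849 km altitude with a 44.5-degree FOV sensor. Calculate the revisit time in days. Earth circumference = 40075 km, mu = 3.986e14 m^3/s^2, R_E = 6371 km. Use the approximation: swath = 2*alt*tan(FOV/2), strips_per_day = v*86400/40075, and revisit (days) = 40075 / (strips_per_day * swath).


swath = 2*872.849*tan(0.3883358) = 714.1839 km
v = sqrt(mu/r) = 7417.9509 m/s = 7.4180 km/s
strips/day = v*86400/40075 = 7.4180*86400/40075 = 15.9928
coverage/day = strips * swath = 15.9928 * 714.1839 = 11421.7914 km
revisit = 40075 / 11421.7914 = 3.5086 days

3.5086 days


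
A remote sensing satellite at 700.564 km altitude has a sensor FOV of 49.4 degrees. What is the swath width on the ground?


FOV = 49.4 deg = 0.8621927 rad
swath = 2 * alt * tan(FOV/2) = 2 * 700.564 * tan(0.4310963)
swath = 2 * 700.564 * 0.4599486
swath = 644.4469 km

644.4469 km


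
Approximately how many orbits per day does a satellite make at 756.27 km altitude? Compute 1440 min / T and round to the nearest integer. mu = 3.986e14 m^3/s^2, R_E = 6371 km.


r = 7.12727e+06 m
T = 2*pi*sqrt(r^3/mu) = 5988.1964 s = 99.8033 min
revs/day = 1440 / 99.8033 = 14.4284
Rounded: 14 revolutions per day

14 revolutions per day


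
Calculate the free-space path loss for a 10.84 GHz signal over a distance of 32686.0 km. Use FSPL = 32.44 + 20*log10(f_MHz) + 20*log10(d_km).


f = 10.84 GHz = 10840.0000 MHz
d = 32686.0 km
FSPL = 32.44 + 20*log10(10840.0000) + 20*log10(32686.0)
FSPL = 32.44 + 80.7006 + 90.2872
FSPL = 203.4278 dB

203.4278 dB


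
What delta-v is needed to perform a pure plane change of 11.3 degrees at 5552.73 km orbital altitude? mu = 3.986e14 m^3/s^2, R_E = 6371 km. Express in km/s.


r = 11923.7300 km = 1.192373e+07 m
V = sqrt(mu/r) = 5781.7936 m/s
di = 11.3 deg = 0.1972222 rad
dV = 2*V*sin(di/2) = 2*5781.7936*sin(0.0986111)
dV = 1138.4509 m/s = 1.1385 km/s

1.1385 km/s


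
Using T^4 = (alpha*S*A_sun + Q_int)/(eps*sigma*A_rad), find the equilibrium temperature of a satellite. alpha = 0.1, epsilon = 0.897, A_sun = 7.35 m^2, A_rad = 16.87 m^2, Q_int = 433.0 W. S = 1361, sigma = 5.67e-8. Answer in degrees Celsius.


Numerator = alpha*S*A_sun + Q_int = 0.1*1361*7.35 + 433.0 = 1433.3350 W
Denominator = eps*sigma*A_rad = 0.897*5.67e-8*16.87 = 8.5800651e-07 W/K^4
T^4 = 1.6705409e+09 K^4
T = 202.1689 K = -70.9811 C

-70.9811 degrees Celsius


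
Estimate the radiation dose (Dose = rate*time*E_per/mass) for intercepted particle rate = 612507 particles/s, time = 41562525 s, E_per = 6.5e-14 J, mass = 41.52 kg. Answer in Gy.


Total energy deposited = rate * time * E_per
  = 612507 * 41562525 * 6.5e-14 = 1.6547 J
Dose = E_total / mass = 1.6547 / 41.52
Dose = 0.03985373 Gy

0.0399 Gy


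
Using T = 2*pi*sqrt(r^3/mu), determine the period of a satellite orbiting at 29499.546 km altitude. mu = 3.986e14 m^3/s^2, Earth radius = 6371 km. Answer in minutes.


r = 35870.5460 km = 3.5870546e+07 m
T = 2*pi*sqrt(r^3/mu) = 2*pi*sqrt(4.6154491e+22 / 3.986e14)
T = 67611.1312 s = 1126.8522 min

1126.8522 minutes


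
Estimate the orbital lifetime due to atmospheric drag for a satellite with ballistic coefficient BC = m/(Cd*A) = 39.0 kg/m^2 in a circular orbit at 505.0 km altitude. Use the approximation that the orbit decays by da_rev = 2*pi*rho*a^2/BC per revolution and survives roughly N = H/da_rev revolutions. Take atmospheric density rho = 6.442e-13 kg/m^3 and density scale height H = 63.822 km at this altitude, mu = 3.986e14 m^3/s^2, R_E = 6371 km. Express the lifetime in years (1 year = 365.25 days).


a = R_E + alt = 6876.0000 km = 6.876e+06 m
da_rev = 2*pi*rho*a^2/BC = 2*pi*6.442e-13*(6.876e+06)^2/39.0 = 4.906906 m per revolution
N = H/da_rev = 63822.0000 m / 4.906906 m = 13006.5673 revolutions
P = 2*pi*sqrt(a^3/mu) = 5674.3357 s
lifetime = N*P = 13006.5673 * 5674.3357 = 7.3803629e+07 s = 854.2087 days
years = 854.2087 / 365.25 = 2.3387 years

2.3387 years


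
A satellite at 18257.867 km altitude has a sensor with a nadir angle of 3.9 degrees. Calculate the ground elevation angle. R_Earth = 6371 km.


r = R_E + alt = 24628.8670 km
Law of sines in the satellite / Earth-center / ground-point triangle:
  sin(nadir)/R_E = sin(90 + el)/r  =>  cos(el) = (r/R_E)*sin(nadir)
cos(el) = (24628.8670 / 6371.0000) * sin(3.9 deg) = 0.262932
el = arccos(0.262932) = 74.7559 deg
(Earth-central angle = 90 - nadir - el = 11.3441 deg)

74.7559 degrees


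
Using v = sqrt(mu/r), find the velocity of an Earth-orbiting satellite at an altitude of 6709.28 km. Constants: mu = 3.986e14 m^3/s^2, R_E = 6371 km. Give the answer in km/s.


r = R_E + alt = 6371.0 + 6709.28 = 13080.2800 km = 1.308028e+07 m
v = sqrt(mu/r) = sqrt(3.986e14 / 1.308028e+07) = 5520.2675 m/s = 5.5203 km/s

5.5203 km/s


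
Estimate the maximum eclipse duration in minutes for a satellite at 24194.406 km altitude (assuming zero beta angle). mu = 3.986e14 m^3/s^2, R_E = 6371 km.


r = 30565.4060 km
T = 886.3499 min
Eclipse fraction = arcsin(R_E/r)/pi = arcsin(6371.0000/30565.4060)/pi
= arcsin(0.2084383)/pi = 0.06683803
Eclipse duration = 0.06683803 * 886.3499 = 59.2419 min

59.2419 minutes


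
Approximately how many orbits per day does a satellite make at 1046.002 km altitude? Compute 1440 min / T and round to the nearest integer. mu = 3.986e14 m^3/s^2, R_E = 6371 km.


r = 7.417002e+06 m
T = 2*pi*sqrt(r^3/mu) = 6357.0235 s = 105.9504 min
revs/day = 1440 / 105.9504 = 13.5913
Rounded: 14 revolutions per day

14 revolutions per day


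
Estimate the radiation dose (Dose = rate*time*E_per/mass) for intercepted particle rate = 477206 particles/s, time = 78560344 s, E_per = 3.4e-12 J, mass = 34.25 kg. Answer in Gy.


Total energy deposited = rate * time * E_per
  = 477206 * 78560344 * 3.4e-12 = 127.4642 J
Dose = E_total / mass = 127.4642 / 34.25
Dose = 3.7216 Gy

3.7216 Gy


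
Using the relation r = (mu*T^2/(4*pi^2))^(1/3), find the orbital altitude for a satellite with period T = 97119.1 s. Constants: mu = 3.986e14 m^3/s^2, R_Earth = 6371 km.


T = 97119.1 s
r = (mu*T^2/(4*pi^2))^(1/3) = (3.986e14 * 97119.1^2 / (4*pi^2))^(1/3)
r = 4.5666278e+07 m = 45666.2783 km
alt = r - R_E = 45666.2783 - 6371 = 39295.2783 km

39295.2783 km


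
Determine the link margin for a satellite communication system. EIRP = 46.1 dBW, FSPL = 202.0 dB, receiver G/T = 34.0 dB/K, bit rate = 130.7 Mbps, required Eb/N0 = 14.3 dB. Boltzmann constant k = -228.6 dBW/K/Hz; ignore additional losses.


C/N0 = EIRP - FSPL + G/T - k = 46.1 - 202.0 + 34.0 - (-228.6)
C/N0 = 106.7000 dB-Hz
R_b = 130.7 Mbps = 1.307e+08 bps -> 10*log10(R_b) = 81.1628 dB-Hz
Eb/N0 = C/N0 - 10*log10(R_b) = 106.7000 - 81.1628 = 25.5372 dB
Margin = Eb/N0 - Eb/N0_req = 25.5372 - 14.3 = 11.2372 dB (link closes)

11.2372 dB


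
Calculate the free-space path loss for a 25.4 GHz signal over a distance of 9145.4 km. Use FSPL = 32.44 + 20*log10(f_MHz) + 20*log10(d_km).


f = 25.4 GHz = 25400.0000 MHz
d = 9145.4 km
FSPL = 32.44 + 20*log10(25400.0000) + 20*log10(9145.4)
FSPL = 32.44 + 88.0967 + 79.2241
FSPL = 199.7607 dB

199.7607 dB


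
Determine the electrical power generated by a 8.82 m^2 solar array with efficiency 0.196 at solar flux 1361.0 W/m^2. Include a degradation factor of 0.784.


P = area * eta * S * degradation
P = 8.82 * 0.196 * 1361.0 * 0.784
P = 1844.5857 W

1844.5857 W


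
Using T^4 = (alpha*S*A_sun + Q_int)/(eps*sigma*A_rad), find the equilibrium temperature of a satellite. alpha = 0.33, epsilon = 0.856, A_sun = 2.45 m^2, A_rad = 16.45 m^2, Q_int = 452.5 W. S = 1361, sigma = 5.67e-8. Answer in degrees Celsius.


Numerator = alpha*S*A_sun + Q_int = 0.33*1361*2.45 + 452.5 = 1552.8685 W
Denominator = eps*sigma*A_rad = 0.856*5.67e-8*16.45 = 7.9840404e-07 W/K^4
T^4 = 1.9449657e+09 K^4
T = 210.0042 K = -63.1458 C

-63.1458 degrees Celsius


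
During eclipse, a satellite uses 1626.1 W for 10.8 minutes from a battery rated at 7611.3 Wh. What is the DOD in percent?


E_used = P * t / 60 = 1626.1 * 10.8 / 60 = 292.6980 Wh
DOD = E_used / E_total * 100 = 292.6980 / 7611.3 * 100
DOD = 3.8456 %

3.8456 %


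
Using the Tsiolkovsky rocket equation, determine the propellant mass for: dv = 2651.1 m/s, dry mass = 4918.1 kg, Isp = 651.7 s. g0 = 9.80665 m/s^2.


ve = Isp * g0 = 651.7 * 9.80665 = 6390.993805 m/s
mass ratio = exp(dv/ve) = exp(2651.1/6390.993805) = 1.51409532
m_prop = m_dry * (mr - 1) = 4918.1 * (1.51409532 - 1)
m_prop = 2528.3722 kg

2528.3722 kg


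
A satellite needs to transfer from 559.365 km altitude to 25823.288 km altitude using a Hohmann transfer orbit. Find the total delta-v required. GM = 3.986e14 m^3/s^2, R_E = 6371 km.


r1 = 6930.3650 km = 6.930365e+06 m
r2 = 32194.2880 km = 3.2194288e+07 m
dv1 = sqrt(mu/r1)*(sqrt(2*r2/(r1+r2)) - 1) = 2145.1697 m/s
dv2 = sqrt(mu/r2)*(1 - sqrt(2*r1/(r1+r2))) = 1424.3364 m/s
total dv = |dv1| + |dv2| = 2145.1697 + 1424.3364 = 3569.5061 m/s = 3.5695 km/s

3.5695 km/s


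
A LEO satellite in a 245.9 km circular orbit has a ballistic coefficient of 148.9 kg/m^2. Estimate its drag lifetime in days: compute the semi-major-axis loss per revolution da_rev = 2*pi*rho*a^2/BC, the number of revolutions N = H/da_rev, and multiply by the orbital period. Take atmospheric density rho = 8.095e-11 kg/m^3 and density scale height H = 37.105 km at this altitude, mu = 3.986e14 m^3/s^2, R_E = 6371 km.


a = R_E + alt = 6616.9000 km = 6.6169e+06 m
da_rev = 2*pi*rho*a^2/BC = 2*pi*8.095e-11*(6.6169e+06)^2/148.9 = 149.558523 m per revolution
N = H/da_rev = 37105.0000 m / 149.558523 m = 248.0969 revolutions
P = 2*pi*sqrt(a^3/mu) = 5356.6476 s
lifetime = N*P = 248.0969 * 5356.6476 = 1.3289675e+06 s = 15.3816 days

15.3816 days


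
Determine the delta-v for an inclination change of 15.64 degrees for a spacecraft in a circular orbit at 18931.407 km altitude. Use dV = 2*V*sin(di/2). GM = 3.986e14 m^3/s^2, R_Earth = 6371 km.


r = 25302.4070 km = 2.5302407e+07 m
V = sqrt(mu/r) = 3969.0606 m/s
di = 15.64 deg = 0.2729695 rad
dV = 2*V*sin(di/2) = 2*3969.0606*sin(0.1364847)
dV = 1080.0719 m/s = 1.0801 km/s

1.0801 km/s


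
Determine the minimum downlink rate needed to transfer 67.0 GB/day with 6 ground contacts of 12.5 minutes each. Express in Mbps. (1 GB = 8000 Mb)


total contact time = 6 * 12.5 * 60 = 4500.0000 s
data = 67.0 GB = 536000.0000 Mb
rate = 536000.0000 / 4500.0000 = 119.1111 Mbps

119.1111 Mbps


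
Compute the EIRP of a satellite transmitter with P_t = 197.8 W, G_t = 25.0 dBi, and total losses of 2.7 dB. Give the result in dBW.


Pt = 197.8 W = 22.9623 dBW
EIRP = Pt_dBW + Gt - losses = 22.9623 + 25.0 - 2.7 = 45.2623 dBW

45.2623 dBW


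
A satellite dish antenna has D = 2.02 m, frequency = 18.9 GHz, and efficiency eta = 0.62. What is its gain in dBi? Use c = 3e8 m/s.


lambda = c/f = 3e8 / 1.89e+10 = 0.01587302 m
G = eta*(pi*D/lambda)^2 = 0.62*(pi*2.02/0.01587302)^2
G = 99100.3693 (linear)
G = 10*log10(99100.3693) = 49.9608 dBi

49.9608 dBi


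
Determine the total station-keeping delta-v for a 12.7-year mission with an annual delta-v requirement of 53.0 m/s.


dV = rate * years = 53.0 * 12.7
dV = 673.1000 m/s

673.1000 m/s


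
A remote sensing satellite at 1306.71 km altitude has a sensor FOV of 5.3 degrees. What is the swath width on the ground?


FOV = 5.3 deg = 0.09250245 rad
swath = 2 * alt * tan(FOV/2) = 2 * 1306.71 * tan(0.04625123)
swath = 2 * 1306.71 * 0.04628423
swath = 120.9601 km

120.9601 km


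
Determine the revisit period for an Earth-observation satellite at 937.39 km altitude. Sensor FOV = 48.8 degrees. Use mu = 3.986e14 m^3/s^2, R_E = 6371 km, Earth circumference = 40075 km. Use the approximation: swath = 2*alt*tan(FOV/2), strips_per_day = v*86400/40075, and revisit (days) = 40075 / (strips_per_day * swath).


swath = 2*937.39*tan(0.4258603) = 850.4379 km
v = sqrt(mu/r) = 7385.1240 m/s = 7.3851 km/s
strips/day = v*86400/40075 = 7.3851*86400/40075 = 15.9220
coverage/day = strips * swath = 15.9220 * 850.4379 = 13540.6845 km
revisit = 40075 / 13540.6845 = 2.9596 days

2.9596 days


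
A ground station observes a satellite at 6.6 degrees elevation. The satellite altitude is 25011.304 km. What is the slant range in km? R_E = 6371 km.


h = 25011.304 km, el = 6.6 deg
d = -R_E*sin(el) + sqrt((R_E*sin(el))^2 + 2*R_E*h + h^2)
d = -6371.0000*sin(0.1151917) + sqrt((6371.0000*0.1149372)^2 + 2*6371.0000*25011.304 + 25011.304^2)
d = 30005.2626 km

30005.2626 km


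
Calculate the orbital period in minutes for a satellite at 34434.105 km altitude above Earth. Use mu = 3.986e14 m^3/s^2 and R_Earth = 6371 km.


r = 40805.1050 km = 4.0805105e+07 m
T = 2*pi*sqrt(r^3/mu) = 2*pi*sqrt(6.7942809e+22 / 3.986e14)
T = 82031.9378 s = 1367.1990 min

1367.1990 minutes


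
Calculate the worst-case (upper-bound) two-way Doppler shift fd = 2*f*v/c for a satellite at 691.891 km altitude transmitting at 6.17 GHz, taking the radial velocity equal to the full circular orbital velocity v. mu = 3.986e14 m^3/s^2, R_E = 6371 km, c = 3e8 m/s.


r = 7.062891e+06 m
v = sqrt(mu/r) = 7512.3774 m/s (worst-case radial velocity)
f = 6.17 GHz = 6.17e+09 Hz
fd = 2*f*v/c = 2*6.17e+09*7512.3774/3.0e+08
fd = 309009.1221 Hz

309009.1221 Hz


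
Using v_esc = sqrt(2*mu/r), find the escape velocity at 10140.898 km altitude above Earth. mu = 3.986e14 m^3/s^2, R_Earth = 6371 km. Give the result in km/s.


r = 6371.0 + 10140.898 = 16511.8980 km = 1.6511898e+07 m
v_esc = sqrt(2*mu/r) = sqrt(2*3.986e14 / 1.6511898e+07)
v_esc = 6948.4054 m/s = 6.9484 km/s

6.9484 km/s


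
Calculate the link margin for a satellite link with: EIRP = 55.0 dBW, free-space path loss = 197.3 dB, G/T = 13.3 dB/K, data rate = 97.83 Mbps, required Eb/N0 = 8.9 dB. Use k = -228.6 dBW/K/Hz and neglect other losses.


C/N0 = EIRP - FSPL + G/T - k = 55.0 - 197.3 + 13.3 - (-228.6)
C/N0 = 99.6000 dB-Hz
R_b = 97.83 Mbps = 9.783e+07 bps -> 10*log10(R_b) = 79.9047 dB-Hz
Eb/N0 = C/N0 - 10*log10(R_b) = 99.6000 - 79.9047 = 19.6953 dB
Margin = Eb/N0 - Eb/N0_req = 19.6953 - 8.9 = 10.7953 dB (link closes)

10.7953 dB


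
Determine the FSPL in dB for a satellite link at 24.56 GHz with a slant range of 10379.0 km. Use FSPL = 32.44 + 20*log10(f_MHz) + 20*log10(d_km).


f = 24.56 GHz = 24560.0000 MHz
d = 10379.0 km
FSPL = 32.44 + 20*log10(24560.0000) + 20*log10(10379.0)
FSPL = 32.44 + 87.8046 + 80.3231
FSPL = 200.5677 dB

200.5677 dB


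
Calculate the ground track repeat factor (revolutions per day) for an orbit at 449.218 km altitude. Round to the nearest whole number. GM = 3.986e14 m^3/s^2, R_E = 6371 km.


r = 6.820218e+06 m
T = 2*pi*sqrt(r^3/mu) = 5605.4258 s = 93.4238 min
revs/day = 1440 / 93.4238 = 15.4136
Rounded: 15 revolutions per day

15 revolutions per day


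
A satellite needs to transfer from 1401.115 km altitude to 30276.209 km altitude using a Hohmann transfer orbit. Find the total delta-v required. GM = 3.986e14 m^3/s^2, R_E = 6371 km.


r1 = 7772.1150 km = 7.772115e+06 m
r2 = 36647.2090 km = 3.6647209e+07 m
dv1 = sqrt(mu/r1)*(sqrt(2*r2/(r1+r2)) - 1) = 2037.7490 m/s
dv2 = sqrt(mu/r2)*(1 - sqrt(2*r1/(r1+r2))) = 1347.0282 m/s
total dv = |dv1| + |dv2| = 2037.7490 + 1347.0282 = 3384.7773 m/s = 3.3848 km/s

3.3848 km/s


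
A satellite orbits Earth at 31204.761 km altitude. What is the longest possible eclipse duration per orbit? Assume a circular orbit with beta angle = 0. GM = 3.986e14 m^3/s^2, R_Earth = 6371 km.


r = 37575.7610 km
T = 1208.1522 min
Eclipse fraction = arcsin(R_E/r)/pi = arcsin(6371.0000/37575.7610)/pi
= arcsin(0.1695508)/pi = 0.05423168
Eclipse duration = 0.05423168 * 1208.1522 = 65.5201 min

65.5201 minutes


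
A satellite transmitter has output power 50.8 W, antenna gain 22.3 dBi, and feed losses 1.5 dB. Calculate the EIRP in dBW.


Pt = 50.8 W = 17.0586 dBW
EIRP = Pt_dBW + Gt - losses = 17.0586 + 22.3 - 1.5 = 37.8586 dBW

37.8586 dBW


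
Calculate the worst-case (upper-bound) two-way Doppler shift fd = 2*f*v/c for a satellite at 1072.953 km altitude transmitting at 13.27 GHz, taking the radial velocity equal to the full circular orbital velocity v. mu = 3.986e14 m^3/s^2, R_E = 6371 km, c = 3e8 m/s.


r = 7.443953e+06 m
v = sqrt(mu/r) = 7317.5692 m/s (worst-case radial velocity)
f = 13.27 GHz = 1.327e+10 Hz
fd = 2*f*v/c = 2*1.327e+10*7317.5692/3.0e+08
fd = 647360.9521 Hz

647360.9521 Hz


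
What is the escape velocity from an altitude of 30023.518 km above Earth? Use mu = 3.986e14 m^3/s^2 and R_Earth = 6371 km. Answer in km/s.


r = 6371.0 + 30023.518 = 36394.5180 km = 3.6394518e+07 m
v_esc = sqrt(2*mu/r) = sqrt(2*3.986e14 / 3.6394518e+07)
v_esc = 4680.2134 m/s = 4.6802 km/s

4.6802 km/s


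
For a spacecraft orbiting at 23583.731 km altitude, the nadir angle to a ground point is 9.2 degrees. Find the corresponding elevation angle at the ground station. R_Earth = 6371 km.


r = R_E + alt = 29954.7310 km
Law of sines in the satellite / Earth-center / ground-point triangle:
  sin(nadir)/R_E = sin(90 + el)/r  =>  cos(el) = (r/R_E)*sin(nadir)
cos(el) = (29954.7310 / 6371.0000) * sin(9.2 deg) = 0.7517184
el = arccos(0.7517184) = 41.2605 deg
(Earth-central angle = 90 - nadir - el = 39.5395 deg)

41.2605 degrees


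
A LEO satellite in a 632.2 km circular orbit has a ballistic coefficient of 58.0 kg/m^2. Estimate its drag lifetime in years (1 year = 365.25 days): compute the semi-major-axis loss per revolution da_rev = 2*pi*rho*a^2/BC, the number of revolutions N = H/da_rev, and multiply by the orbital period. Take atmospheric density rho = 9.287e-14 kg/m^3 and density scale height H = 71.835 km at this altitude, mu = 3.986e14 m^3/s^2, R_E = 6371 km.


a = R_E + alt = 7003.2000 km = 7.0032e+06 m
da_rev = 2*pi*rho*a^2/BC = 2*pi*9.287e-14*(7.0032e+06)^2/58.0 = 0.493424124 m per revolution
N = H/da_rev = 71835.0000 m / 0.493424124 m = 145584.6937 revolutions
P = 2*pi*sqrt(a^3/mu) = 5832.5170 s
lifetime = N*P = 145584.6937 * 5832.5170 = 8.491252e+08 s = 9827.8380 days
years = 9827.8380 / 365.25 = 26.9072 years

26.9072 years


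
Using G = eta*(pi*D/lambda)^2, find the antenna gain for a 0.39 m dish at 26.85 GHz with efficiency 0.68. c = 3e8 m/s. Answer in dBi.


lambda = c/f = 3e8 / 2.685e+10 = 0.01117318 m
G = eta*(pi*D/lambda)^2 = 0.68*(pi*0.39/0.01117318)^2
G = 8176.8107 (linear)
G = 10*log10(8176.8107) = 39.1258 dBi

39.1258 dBi


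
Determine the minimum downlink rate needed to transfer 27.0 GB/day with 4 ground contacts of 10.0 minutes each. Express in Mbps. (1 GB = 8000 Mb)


total contact time = 4 * 10.0 * 60 = 2400.0000 s
data = 27.0 GB = 216000.0000 Mb
rate = 216000.0000 / 2400.0000 = 90.0000 Mbps

90.0000 Mbps
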